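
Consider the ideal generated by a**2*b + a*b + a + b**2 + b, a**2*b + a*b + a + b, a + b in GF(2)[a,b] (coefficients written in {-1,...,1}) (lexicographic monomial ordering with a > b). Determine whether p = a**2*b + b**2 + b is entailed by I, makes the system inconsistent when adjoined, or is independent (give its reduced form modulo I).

a**2*b + b**2 + b is independent of I; its normal form modulo I is b.

First compute the reduced Gröbner basis of I by Buchberger's algorithm.
f_1 = a**2*b + a*b + a + b**2 + b, LT = a**2*b.
f_2 = a**2*b + a*b + a + b, LT = a**2*b.
f_3 = a + b, LT = a.

S(f_1,f_2): lcm = a**2*b. S = b**2.
  reduce S modulo (f_1, f_2, f_3):
  remainder b**2 ≠ 0; add h_4 = b**2 to the basis.

The other S-polynomials (S(f_1,f_3), S(f_2,f_3), S(f_1,h_4), S(f_2,h_4), S(f_3,h_4)) all reduce to 0 modulo the current basis, so we have a Gröbner basis.
Inter-reduce: drop elements whose leading term is divisible by another's, tail-reduce, and make monic.
Reduced Gröbner basis: {a + b, b**2}.
Label its elements g_1 = a + b, g_2 = b**2.

Reduce p = a**2*b + b**2 + b modulo G:
  leading term a**2*b: subtract (a*b)·g_1 from a**2*b + b**2 + b → a*b**2 + b**2 + b
  leading term a*b**2: subtract (b**2)·g_1 from a*b**2 + b**2 + b → b**3 + b**2 + b
  leading term b**3: subtract (b)·g_2 from b**3 + b**2 + b → b**2 + b
  leading term b**2: subtract (1)·g_2 from b**2 + b → b
  leading term b: no divisor's leading term divides it; move b to the remainder.
  normal form = b.
The normal form is nonzero, so p ∉ I. Since p minus its normal form lies in I, I + (p) = I + (r) where r = b; decide whether this ideal is the whole ring.
Run Buchberger on G together with r (pairs among the g_i already reduce to 0 since G is a Gröbner basis):
g_1 = a + b, LT = a.
g_2 = b**2, LT = b**2.
r = b, LT = b.

The S-polynomials (S(g_1,g_2), S(g_1,r), S(g_2,r)) all reduce to 0 modulo the current basis, so we have a Gröbner basis.
Inter-reduce: drop elements whose leading term is divisible by another's, tail-reduce, and make monic.
Reduced Gröbner basis: {a, b}.
The reduced Gröbner basis of I + (p) is {a, b} ≠ {1}, a proper ideal, so the enlarged system stays consistent: p is independent of I, with normal form b.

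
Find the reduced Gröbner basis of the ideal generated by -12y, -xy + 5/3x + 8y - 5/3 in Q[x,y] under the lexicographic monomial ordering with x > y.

G = {x - 1, y}

f_1 = -12y, LT = y.
f_2 = -xy + 5/3x + 8y - 5/3, LT = xy.

S(f_1,f_2): lcm = xy. S = 5/3x + 8y - 5/3.
  leading term x: no divisor's leading term divides it; move 5/3x to the remainder.
  leading term y: subtract (-2/3)·f_1 from 8y - 5/3 → -5/3
  leading term 1: no divisor's leading term divides it; move -5/3 to the remainder.
  remainder 5/3x - 5/3 ≠ 0; add g_3 = 5/3x - 5/3 to the basis.

The other S-polynomials (S(f_1,g_3), S(f_2,g_3)) all reduce to 0 modulo the current basis, so we have a Gröbner basis.
Inter-reduce: drop elements whose leading term is divisible by another's, tail-reduce, and make monic.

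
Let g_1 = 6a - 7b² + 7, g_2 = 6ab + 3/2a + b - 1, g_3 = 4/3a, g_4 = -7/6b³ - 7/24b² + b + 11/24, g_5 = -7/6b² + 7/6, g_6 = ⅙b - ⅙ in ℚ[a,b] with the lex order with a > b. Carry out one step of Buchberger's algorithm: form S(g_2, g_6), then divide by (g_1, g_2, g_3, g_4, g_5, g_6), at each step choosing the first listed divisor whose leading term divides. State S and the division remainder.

S(g_2, g_6) = 5/4a + ⅙b - ⅙; remainder on division = 0.

lcm(LM(g_2), LM(g_6)) = ab.
S = (lcm/LT(g_2))·g_2 − (lcm/LT(g_6))·g_6 = 5/4a + ⅙b - ⅙.
Reduce S modulo (g_1, g_2, g_3, g_4, g_5, g_6) in that order:
  leading term a: subtract (5/24)·g_1 from 5/4a + ⅙b - ⅙ → 35/24b² + ⅙b - 13/8
  leading term b²: subtract (-5/4)·g_5 from 35/24b² + ⅙b - 13/8 → ⅙b - ⅙
  leading term b: subtract (1)·g_6 from ⅙b - ⅙ → 0
The remainder is 0, so this S-polynomial contributes no new basis element.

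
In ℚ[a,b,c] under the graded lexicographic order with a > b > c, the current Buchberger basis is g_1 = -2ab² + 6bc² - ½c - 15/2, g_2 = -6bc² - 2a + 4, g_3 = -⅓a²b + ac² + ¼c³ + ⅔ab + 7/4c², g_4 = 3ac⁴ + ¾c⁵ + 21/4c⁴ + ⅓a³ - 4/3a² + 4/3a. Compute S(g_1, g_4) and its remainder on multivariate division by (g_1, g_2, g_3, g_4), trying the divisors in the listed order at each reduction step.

S(g_1, g_4) = -¼b²c⁵ - 3bc⁶ - 7/4b²c⁴ - 1/9a³b² + ¼c⁵ + 4/9a²b² + 15/4c⁴ - 4/9ab²; remainder on division = 0.

lcm(LM(g_1), LM(g_4)) = ab²c⁴.
S = (lcm/LT(g_1))·g_1 − (lcm/LT(g_4))·g_4 = -¼b²c⁵ - 3bc⁶ - 7/4b²c⁴ - 1/9a³b² + ¼c⁵ + 4/9a²b² + 15/4c⁴ - 4/9ab².
Reduce S modulo (g_1, g_2, g_3, g_4) in that order:
  leading term b²c⁵: subtract (1/24bc³)·g_2 from -¼b²c⁵ - 3bc⁶ - 7/4b²c⁴ - 1/9a³b² + ¼c⁵ + 4/9a²b² + 15/4c⁴ - 4/9ab² → -3bc⁶ - 7/4b²c⁴ - 1/9a³b² + 1/12abc³ + ¼c⁵ + 4/9a²b² - ⅙bc³ + 15/4c⁴ - 4/9ab²
  leading term bc⁶: subtract (½c⁴)·g_2 from -3bc⁶ - 7/4b²c⁴ - 1/9a³b² + 1/12abc³ + ¼c⁵ + 4/9a²b² - ⅙bc³ + 15/4c⁴ - 4/9ab² → -7/4b²c⁴ - 1/9a³b² + 1/12abc³ + ac⁴ + ¼c⁵ + 4/9a²b² - ⅙bc³ + 7/4c⁴ - 4/9ab²
  leading term b²c⁴: subtract (7/24bc²)·g_2 from -7/4b²c⁴ - 1/9a³b² + 1/12abc³ + ac⁴ + ¼c⁵ + 4/9a²b² - ⅙bc³ + 7/4c⁴ - 4/9ab² → -1/9a³b² + 1/12abc³ + ac⁴ + ¼c⁵ + 4/9a²b² + 7/12abc² - ⅙bc³ + 7/4c⁴ - 4/9ab² - 7/6bc²
  leading term a³b²: subtract (1/18a²)·g_1 from -1/9a³b² + 1/12abc³ + ac⁴ + ¼c⁵ + 4/9a²b² + 7/12abc² - ⅙bc³ + 7/4c⁴ - 4/9ab² - 7/6bc² → -⅓a²bc² + 1/12abc³ + ac⁴ + ¼c⁵ + 4/9a²b² + 7/12abc² - ⅙bc³ + 7/4c⁴ + 1/36a²c - 4/9ab² - 7/6bc² + 5/12a²
  leading term a²bc²: subtract (1/18a²)·g_2 from -⅓a²bc² + 1/12abc³ + ac⁴ + ¼c⁵ + 4/9a²b² + 7/12abc² - ⅙bc³ + 7/4c⁴ + 1/36a²c - 4/9ab² - 7/6bc² + 5/12a² → 1/12abc³ + ac⁴ + ¼c⁵ + 4/9a²b² + 7/12abc² - ⅙bc³ + 7/4c⁴ + 1/9a³ + 1/36a²c - 4/9ab² - 7/6bc² + 7/36a²
  leading term abc³: subtract (-1/72ac)·g_2 from 1/12abc³ + ac⁴ + ¼c⁵ + 4/9a²b² + 7/12abc² - ⅙bc³ + 7/4c⁴ + 1/9a³ + 1/36a²c - 4/9ab² - 7/6bc² + 7/36a² → ac⁴ + ¼c⁵ + 4/9a²b² + 7/12abc² - ⅙bc³ + 7/4c⁴ + 1/9a³ - 4/9ab² - 7/6bc² + 7/36a² + 1/18ac
  leading term ac⁴: subtract (⅓)·g_4 from ac⁴ + ¼c⁵ + 4/9a²b² + 7/12abc² - ⅙bc³ + 7/4c⁴ + 1/9a³ - 4/9ab² - 7/6bc² + 7/36a² + 1/18ac → 4/9a²b² + 7/12abc² - ⅙bc³ - 4/9ab² - 7/6bc² + 23/36a² + 1/18ac - 4/9a
  leading term a²b²: subtract (-2/9a)·g_1 from 4/9a²b² + 7/12abc² - ⅙bc³ - 4/9ab² - 7/6bc² + 23/36a² + 1/18ac - 4/9a → 23/12abc² - ⅙bc³ - 4/9ab² - 7/6bc² + 23/36a² - 1/18ac - 19/9a
  leading term abc²: subtract (-23/72a)·g_2 from 23/12abc² - ⅙bc³ - 4/9ab² - 7/6bc² + 23/36a² - 1/18ac - 19/9a → -⅙bc³ - 4/9ab² - 7/6bc² - 1/18ac - ⅚a
  leading term bc³: subtract (1/36c)·g_2 from -⅙bc³ - 4/9ab² - 7/6bc² - 1/18ac - ⅚a → -4/9ab² - 7/6bc² - ⅚a - 1/9c
  leading term ab²: subtract (2/9)·g_1 from -4/9ab² - 7/6bc² - ⅚a - 1/9c → -5/2bc² - ⅚a + 5/3
  leading term bc²: subtract (5/12)·g_2 from -5/2bc² - ⅚a + 5/3 → 0
The remainder is 0, so this S-polynomial contributes no new basis element.
An S-polynomial is built so that the two leading terms cancel; whether anything survives reduction is exactly the Gröbner-basis criterion.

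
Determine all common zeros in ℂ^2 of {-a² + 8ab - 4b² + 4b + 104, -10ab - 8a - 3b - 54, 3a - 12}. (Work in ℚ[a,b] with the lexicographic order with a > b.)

{(4, -2)}

Compute a lex Gröbner basis by Buchberger's algorithm.
f_1 = -a² + 8ab - 4b² + 4b + 104, LT = a².
f_2 = -10ab - 8a - 3b - 54, LT = ab.
f_3 = 3a - 12, LT = a.

S(f_1,f_2): lcm = a²b. S = -⅘a² - 8ab² - 3/10ab - 27/5a + 4b³ - 4b² - 104b.
  leading term a²: subtract (⅘)·f_1 from -⅘a² - 8ab² - 3/10ab - 27/5a + 4b³ - 4b² - 104b → -8ab² - 67/10ab - 27/5a + 4b³ - ⅘b² - 536/5b - 416/5
  leading term ab²: subtract (⅘b)·f_2 from -8ab² - 67/10ab - 27/5a + 4b³ - ⅘b² - 536/5b - 416/5 → -3/10ab - 27/5a + 4b³ + 8/5b² - 64b - 416/5
  leading term ab: subtract (3/100)·f_2 from -3/10ab - 27/5a + 4b³ + 8/5b² - 64b - 416/5 → -129/25a + 4b³ + 8/5b² - 6391/100b - 4079/50
  leading term a: subtract (-43/25)·f_3 from -129/25a + 4b³ + 8/5b² - 6391/100b - 4079/50 → 4b³ + 8/5b² - 6391/100b - 5111/50
  leading term b³: no divisor's leading term divides it; move 4b³ to the remainder.
  leading term b²: no divisor's leading term divides it; move 8/5b² to the remainder.
  leading term b: no divisor's leading term divides it; move -6391/100b to the remainder.
  leading term 1: no divisor's leading term divides it; move -5111/50 to the remainder.
  remainder 4b³ + 8/5b² - 6391/100b - 5111/50 ≠ 0; add h_4 = 4b³ + 8/5b² - 6391/100b - 5111/50 to the basis.

S(f_1,f_3): lcm = a². S = -8ab + 4a + 4b² - 4b - 104.
  leading term ab: subtract (⅘)·f_2 from -8ab + 4a + 4b² - 4b - 104 → 52/5a + 4b² - 8/5b - 304/5
  leading term a: subtract (52/15)·f_3 from 52/5a + 4b² - 8/5b - 304/5 → 4b² - 8/5b - 96/5
  leading term b²: no divisor's leading term divides it; move 4b² to the remainder.
  leading term b: no divisor's leading term divides it; move -8/5b to the remainder.
  leading term 1: no divisor's leading term divides it; move -96/5 to the remainder.
  remainder 4b² - 8/5b - 96/5 ≠ 0; add h_5 = 4b² - 8/5b - 96/5 to the basis.

S(f_2,f_3): lcm = ab. S = ⅘a + 43/10b + 27/5.
  leading term a: subtract (4/15)·f_3 from ⅘a + 43/10b + 27/5 → 43/10b + 43/5
  leading term b: no divisor's leading term divides it; move 43/10b to the remainder.
  leading term 1: no divisor's leading term divides it; move 43/5 to the remainder.
  remainder 43/10b + 43/5 ≠ 0; add h_6 = 43/10b + 43/5 to the basis.

S(f_1,h_4): leading monomials are coprime, so the S-polynomial reduces to 0 (Buchberger's first criterion).
S(f_2,h_4): lcm = ab³. S = ⅖ab² + 6391/400ab + 5111/200a + 3/10b³ + 27/5b².
  leading term ab²: subtract (-1/25b)·f_2 from ⅖ab² + 6391/400ab + 5111/200a + 3/10b³ + 27/5b² → 6263/400ab + 5111/200a + 3/10b³ + 132/25b² - 54/25b
  leading term ab: subtract (-6263/4000)·f_2 from 6263/400ab + 5111/200a + 3/10b³ + 132/25b² - 54/25b → 13029/1000a + 3/10b³ + 132/25b² - 27429/4000b - 169101/2000
  leading term a: subtract (4343/1000)·f_3 from 13029/1000a + 3/10b³ + 132/25b² - 27429/4000b - 169101/2000 → 3/10b³ + 132/25b² - 27429/4000b - 64869/2000
  leading term b³: subtract (3/40)·h_4 from 3/10b³ + 132/25b² - 27429/4000b - 64869/2000 → 129/25b² - 258/125b - 3096/125
  leading term b²: subtract (129/100)·h_5 from 129/25b² - 258/125b - 3096/125 → 0
  remainder 0.

S(f_3,h_4): leading monomials are coprime, so the S-polynomial reduces to 0 (Buchberger's first criterion).
S(f_1,h_5): leading monomials are coprime, so the S-polynomial reduces to 0 (Buchberger's first criterion).
S(f_2,h_5): lcm = ab². S = 6/5ab + 24/5a + 3/10b² + 27/5b.
  leading term ab: subtract (-3/25)·f_2 from 6/5ab + 24/5a + 3/10b² + 27/5b → 96/25a + 3/10b² + 126/25b - 162/25
  leading term a: subtract (32/25)·f_3 from 96/25a + 3/10b² + 126/25b - 162/25 → 3/10b² + 126/25b + 222/25
  leading term b²: subtract (3/40)·h_5 from 3/10b² + 126/25b + 222/25 → 129/25b + 258/25
  leading term b: subtract (6/5)·h_6 from 129/25b + 258/25 → 0
  remainder 0.

S(f_3,h_5): leading monomials are coprime, so the S-polynomial reduces to 0 (Buchberger's first criterion).
S(h_4,h_5): lcm = b³. S = ⅘b² - 4471/400b - 5111/200.
  leading term b²: subtract (⅕)·h_5 from ⅘b² - 4471/400b - 5111/200 → -4343/400b - 4343/200
  leading term b: subtract (-101/40)·h_6 from -4343/400b - 4343/200 → 0
  remainder 0.

S(f_1,h_6): leading monomials are coprime, so the S-polynomial reduces to 0 (Buchberger's first criterion).
S(f_2,h_6): lcm = ab. S = -6/5a + 3/10b + 27/5.
  leading term a: subtract (-⅖)·f_3 from -6/5a + 3/10b + 27/5 → 3/10b + ⅗
  leading term b: subtract (3/43)·h_6 from 3/10b + ⅗ → 0
  remainder 0.

S(f_3,h_6): leading monomials are coprime, so the S-polynomial reduces to 0 (Buchberger's first criterion).
S(h_4,h_6): lcm = b³. S = -8/5b² - 6391/400b - 5111/200.
  leading term b²: subtract (-⅖)·h_5 from -8/5b² - 6391/400b - 5111/200 → -6647/400b - 6647/200
  leading term b: subtract (-6647/1720)·h_6 from -6647/400b - 6647/200 → 0
  remainder 0.

S(h_5,h_6): lcm = b². S = -12/5b - 24/5.
  leading term b: subtract (-24/43)·h_6 from -12/5b - 24/5 → 0
  remainder 0.

Every S-polynomial of the final basis reduces to 0, so we have a Gröbner basis.
Inter-reduce: drop elements whose leading term is divisible by another's, tail-reduce, and make monic.
Reduced Gröbner basis: {a - 4, b + 2}.

A lex Gröbner basis eliminates variables successively. Here b + 2 depends only on b, with roots {-2}; lifting each root through the earlier basis elements recovers the full solutions.
  b = -2: the earlier basis element becomes a - 4 = 0, giving a = 4 — point (4, -2).
Substituting each solution back into the original system confirms all equations vanish.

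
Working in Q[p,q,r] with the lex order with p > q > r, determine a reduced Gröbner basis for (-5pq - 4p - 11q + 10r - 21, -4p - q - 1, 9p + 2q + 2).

f_1 = -5pq - 4p - 11q + 10r - 21, LT = pq.
f_2 = -4p - q - 1, LT = p.
f_3 = 9p + 2q + 2, LT = p.

S(f_1,f_2): lcm = pq. S = 4/5p - 1/4q^2 + 39/20q - 2r + 21/5.
  leading term p: subtract (-1/5)·f_2 from 4/5p - 1/4q^2 + 39/20q - 2r + 21/5 → -1/4q^2 + 7/4q - 2r + 4
  leading term q^2: no divisor's leading term divides it; move -1/4q^2 to the remainder.
  leading term q: no divisor's leading term divides it; move 7/4q to the remainder.
  leading term r: no divisor's leading term divides it; move -2r to the remainder.
  leading term 1: no divisor's leading term divides it; move 4 to the remainder.
  remainder -1/4q^2 + 7/4q - 2r + 4 ≠ 0; add g_4 = -1/4q^2 + 7/4q - 2r + 4 to the basis.

S(f_1,f_3): lcm = pq. S = 4/5p - 2/9q^2 + 89/45q - 2r + 21/5.
  leading term p: subtract (-1/5)·f_2 from 4/5p - 2/9q^2 + 89/45q - 2r + 21/5 → -2/9q^2 + 16/9q - 2r + 4
  leading term q^2: subtract (8/9)·g_4 from -2/9q^2 + 16/9q - 2r + 4 → 2/9q - 2/9r + 4/9
  leading term q: no divisor's leading term divides it; move 2/9q to the remainder.
  leading term r: no divisor's leading term divides it; move -2/9r to the remainder.
  leading term 1: no divisor's leading term divides it; move 4/9 to the remainder.
  remainder 2/9q - 2/9r + 4/9 ≠ 0; add g_5 = 2/9q - 2/9r + 4/9 to the basis.

S(f_2,f_3): lcm = p. S = 1/36q + 1/36.
  leading term q: subtract (1/8)·g_5 from 1/36q + 1/36 → 1/36r - 1/36
  leading term r: no divisor's leading term divides it; move 1/36r to the remainder.
  leading term 1: no divisor's leading term divides it; move -1/36 to the remainder.
  remainder 1/36r - 1/36 ≠ 0; add g_6 = 1/36r - 1/36 to the basis.

The other S-polynomials (S(f_1,g_4), S(f_2,g_4), S(f_3,g_4), S(f_1,g_5), S(f_2,g_5), S(f_3,g_5), S(g_4,g_5), S(f_1,g_6), S(f_2,g_6), S(f_3,g_6), S(g_4,g_6), S(g_5,g_6)) all reduce to 0 modulo the current basis, so we have a Gröbner basis.
Inter-reduce: drop elements whose leading term is divisible by another's, tail-reduce, and make monic.

G = {p, q + 1, r - 1}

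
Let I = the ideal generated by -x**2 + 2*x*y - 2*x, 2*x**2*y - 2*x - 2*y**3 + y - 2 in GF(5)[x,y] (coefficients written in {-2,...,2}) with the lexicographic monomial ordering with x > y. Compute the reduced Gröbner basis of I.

G = {x + 2*y**5 + 2*y**2 + 2*y + 1, y**6 - y**5 + 2*y**4 + y**3 - y**2 - y + 2}

f_1 = -x**2 + 2*x*y - 2*x, LT = x**2.
f_2 = 2*x**2*y - 2*x - 2*y**3 + y - 2, LT = x**2*y.

S(f_1,f_2): lcm = x**2*y. S = -2*x*y**2 + 2*x*y + x + y**3 + 2*y + 1.
  leading term x*y**2: no divisor's leading term divides it; move -2*x*y**2 to the remainder.
  leading term x*y: no divisor's leading term divides it; move 2*x*y to the remainder.
  leading term x: no divisor's leading term divides it; move x to the remainder.
  leading term y**3: no divisor's leading term divides it; move y**3 to the remainder.
  leading term y: no divisor's leading term divides it; move 2*y to the remainder.
  leading term 1: no divisor's leading term divides it; move 1 to the remainder.
  remainder -2*x*y**2 + 2*x*y + x + y**3 + 2*y + 1 ≠ 0; add g_3 = -2*x*y**2 + 2*x*y + x + y**3 + 2*y + 1 to the basis.

S(f_1,g_3): lcm = x**2*y**2. S = x**2*y - 2*x**2 + x*y**3 + 2*x*y**2 + x*y - 2*x.
  leading term x**2*y: subtract (-y)·f_1 from x**2*y - 2*x**2 + x*y**3 + 2*x*y**2 + x*y - 2*x → -2*x**2 + x*y**3 - x*y**2 - x*y - 2*x
  leading term x**2: subtract (2)·f_1 from -2*x**2 + x*y**3 - x*y**2 - x*y - 2*x → x*y**3 - x*y**2 + 2*x
  leading term x*y**3: subtract (2*y)·g_3 from x*y**3 - x*y**2 + 2*x → -2*x*y + 2*x - 2*y**4 + y**2 - 2*y
  leading term x*y: no divisor's leading term divides it; move -2*x*y to the remainder.
  leading term x: no divisor's leading term divides it; move 2*x to the remainder.
  leading term y**4: no divisor's leading term divides it; move -2*y**4 to the remainder.
  leading term y**2: no divisor's leading term divides it; move y**2 to the remainder.
  leading term y: no divisor's leading term divides it; move -2*y to the remainder.
  remainder -2*x*y + 2*x - 2*y**4 + y**2 - 2*y ≠ 0; add g_4 = -2*x*y + 2*x - 2*y**4 + y**2 - 2*y to the basis.

S(f_1,g_4): lcm = x**2*y. S = x**2 - x*y**4 + x*y**2 + x*y.
  leading term x**2: subtract (-1)·f_1 from x**2 - x*y**4 + x*y**2 + x*y → -x*y**4 + x*y**2 - 2*x*y - 2*x
  leading term x*y**4: subtract (-2*y**2)·g_3 from -x*y**4 + x*y**2 - 2*x*y - 2*x → -x*y**3 - 2*x*y**2 - 2*x*y - 2*x + 2*y**5 - y**3 + 2*y**2
  leading term x*y**3: subtract (-2*y)·g_3 from -x*y**3 - 2*x*y**2 - 2*x*y - 2*x + 2*y**5 - y**3 + 2*y**2 → 2*x*y**2 - 2*x + 2*y**5 + 2*y**4 - y**3 + y**2 + 2*y
  leading term x*y**2: subtract (-1)·g_3 from 2*x*y**2 - 2*x + 2*y**5 + 2*y**4 - y**3 + y**2 + 2*y → 2*x*y - x + 2*y**5 + 2*y**4 + y**2 - y + 1
  leading term x*y: subtract (-1)·g_4 from 2*x*y - x + 2*y**5 + 2*y**4 + y**2 - y + 1 → x + 2*y**5 + 2*y**2 + 2*y + 1
  leading term x: no divisor's leading term divides it; move x to the remainder.
  leading term y**5: no divisor's leading term divides it; move 2*y**5 to the remainder.
  leading term y**2: no divisor's leading term divides it; move 2*y**2 to the remainder.
  leading term y: no divisor's leading term divides it; move 2*y to the remainder.
  leading term 1: no divisor's leading term divides it; move 1 to the remainder.
  remainder x + 2*y**5 + 2*y**2 + 2*y + 1 ≠ 0; add g_5 = x + 2*y**5 + 2*y**2 + 2*y + 1 to the basis.

S(f_1,g_5): lcm = x**2. S = -2*x*y**5 - 2*x*y**2 + x*y + x.
  leading term x*y**5: subtract (y**3)·g_3 from -2*x*y**5 - 2*x*y**2 + x*y + x → -2*x*y**4 - x*y**3 - 2*x*y**2 + x*y + x - y**6 - 2*y**4 - y**3
  leading term x*y**4: subtract (y**2)·g_3 from -2*x*y**4 - x*y**3 - 2*x*y**2 + x*y + x - y**6 - 2*y**4 - y**3 → 2*x*y**3 + 2*x*y**2 + x*y + x - y**6 - y**5 - 2*y**4 + 2*y**3 - y**2
  leading term x*y**3: subtract (-y)·g_3 from 2*x*y**3 + 2*x*y**2 + x*y + x - y**6 - y**5 - 2*y**4 + 2*y**3 - y**2 → -x*y**2 + 2*x*y + x - y**6 - y**5 - y**4 + 2*y**3 + y**2 + y
  leading term x*y**2: subtract (-2)·g_3 from -x*y**2 + 2*x*y + x - y**6 - y**5 - y**4 + 2*y**3 + y**2 + y → x*y - 2*x - y**6 - y**5 - y**4 - y**3 + y**2 + 2
  leading term x*y: subtract (2)·g_4 from x*y - 2*x - y**6 - y**5 - y**4 - y**3 + y**2 + 2 → -x - y**6 - y**5 - 2*y**4 - y**3 - y**2 - y + 2
  leading term x: subtract (-1)·g_5 from -x - y**6 - y**5 - 2*y**4 - y**3 - y**2 - y + 2 → -y**6 + y**5 - 2*y**4 - y**3 + y**2 + y - 2
  leading term y**6: no divisor's leading term divides it; move -y**6 to the remainder.
  leading term y**5: no divisor's leading term divides it; move y**5 to the remainder.
  leading term y**4: no divisor's leading term divides it; move -2*y**4 to the remainder.
  leading term y**3: no divisor's leading term divides it; move -y**3 to the remainder.
  leading term y**2: no divisor's leading term divides it; move y**2 to the remainder.
  leading term y: no divisor's leading term divides it; move y to the remainder.
  leading term 1: no divisor's leading term divides it; move -2 to the remainder.
  remainder -y**6 + y**5 - 2*y**4 - y**3 + y**2 + y - 2 ≠ 0; add g_6 = -y**6 + y**5 - 2*y**4 - y**3 + y**2 + y - 2 to the basis.

The other S-polynomials (S(f_2,g_3), S(f_2,g_4), S(g_3,g_4), S(f_2,g_5), S(g_3,g_5), S(g_4,g_5), S(f_1,g_6), S(f_2,g_6), S(g_3,g_6), S(g_4,g_6), S(g_5,g_6)) all reduce to 0 modulo the current basis, so we have a Gröbner basis.
Inter-reduce: drop elements whose leading term is divisible by another's, tail-reduce, and make monic.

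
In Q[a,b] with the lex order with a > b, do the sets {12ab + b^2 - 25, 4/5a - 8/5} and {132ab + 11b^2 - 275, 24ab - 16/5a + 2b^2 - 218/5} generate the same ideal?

Since reduced Gröbner bases are canonical representatives of ideals under a given ordering, it suffices to compute and compare them.
Buchberger on the first generating set:
f_1 = 12ab + b^2 - 25, LT = ab.
f_2 = 4/5a - 8/5, LT = a.

S(f_1,f_2): lcm = ab. S = 1/12b^2 + 2b - 25/12.
  leading term b^2: no divisor's leading term divides it; move 1/12b^2 to the remainder.
  leading term b: no divisor's leading term divides it; move 2b to the remainder.
  leading term 1: no divisor's leading term divides it; move -25/12 to the remainder.
  remainder 1/12b^2 + 2b - 25/12 ≠ 0; add g_3 = 1/12b^2 + 2b - 25/12 to the basis.

The other S-polynomials (S(f_1,g_3), S(f_2,g_3)) all reduce to 0 modulo the current basis, so we have a Gröbner basis.
Inter-reduce: drop elements whose leading term is divisible by another's, tail-reduce, and make monic.
Reduced Gröbner basis: {a - 2, b^2 + 24b - 25}.

Buchberger on the second generating set:
h_1 = 132ab + 11b^2 - 275, LT = ab.
h_2 = 24ab - 16/5a + 2b^2 - 218/5, LT = ab.

S(h_1,h_2): lcm = ab. S = 2/15a - 4/15.
  leading term a: no divisor's leading term divides it; move 2/15a to the remainder.
  leading term 1: no divisor's leading term divides it; move -4/15 to the remainder.
  remainder 2/15a - 4/15 ≠ 0; add k_3 = 2/15a - 4/15 to the basis.

S(h_1,k_3): lcm = ab. S = 1/12b^2 + 2b - 25/12.
  leading term b^2: no divisor's leading term divides it; move 1/12b^2 to the remainder.
  leading term b: no divisor's leading term divides it; move 2b to the remainder.
  leading term 1: no divisor's leading term divides it; move -25/12 to the remainder.
  remainder 1/12b^2 + 2b - 25/12 ≠ 0; add k_4 = 1/12b^2 + 2b - 25/12 to the basis.

The other S-polynomials (S(h_2,k_3), S(h_1,k_4), S(h_2,k_4), S(k_3,k_4)) all reduce to 0 modulo the current basis, so we have a Gröbner basis.
Inter-reduce: drop elements whose leading term is divisible by another's, tail-reduce, and make monic.
Reduced Gröbner basis: {a - 2, b^2 + 24b - 25}.

The two bases agree; hence the ideals are identical.

Yes, the ideals are equal.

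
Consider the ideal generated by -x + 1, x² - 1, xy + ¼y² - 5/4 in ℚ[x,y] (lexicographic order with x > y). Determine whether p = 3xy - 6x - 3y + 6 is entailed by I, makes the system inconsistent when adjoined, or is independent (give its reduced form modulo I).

First compute the reduced Gröbner basis of I by Buchberger's algorithm.
f_1 = -x + 1, LT = x.
f_2 = x² - 1, LT = x².
f_3 = xy + ¼y² - 5/4, LT = xy.

S(f_1,f_2): lcm = x². S = -x + 1.
  leading term x: subtract (1)·f_1 from -x + 1 → 0
  remainder 0.

S(f_1,f_3): lcm = xy. S = -¼y² - y + 5/4.
  leading term y²: no divisor's leading term divides it; move -¼y² to the remainder.
  leading term y: no divisor's leading term divides it; move -y to the remainder.
  leading term 1: no divisor's leading term divides it; move 5/4 to the remainder.
  remainder -¼y² - y + 5/4 ≠ 0; add h_4 = -¼y² - y + 5/4 to the basis.

S(f_2,f_3): lcm = x²y. S = -¼xy² + 5/4x - y.
  leading term xy²: subtract (¼y²)·f_1 from -¼xy² + 5/4x - y → 5/4x - ¼y² - y
  leading term x: subtract (-5/4)·f_1 from 5/4x - ¼y² - y → -¼y² - y + 5/4
  leading term y²: subtract (1)·h_4 from -¼y² - y + 5/4 → 0
  remainder 0.

S(f_1,h_4): leading monomials are coprime, so the S-polynomial reduces to 0 (Buchberger's first criterion).
S(f_2,h_4): leading monomials are coprime, so the S-polynomial reduces to 0 (Buchberger's first criterion).
S(f_3,h_4): lcm = xy². S = -4xy + 5x + ¼y³ - 5/4y.
  leading term xy: subtract (4y)·f_1 from -4xy + 5x + ¼y³ - 5/4y → 5x + ¼y³ - 21/4y
  leading term x: subtract (-5)·f_1 from 5x + ¼y³ - 21/4y → ¼y³ - 21/4y + 5
  leading term y³: subtract (-y)·h_4 from ¼y³ - 21/4y + 5 → -y² - 4y + 5
  leading term y²: subtract (4)·h_4 from -y² - 4y + 5 → 0
  remainder 0.

Every S-polynomial of the final basis reduces to 0, so we have a Gröbner basis.
Inter-reduce: drop elements whose leading term is divisible by another's, tail-reduce, and make monic.
Reduced Gröbner basis: {x - 1, y² + 4y - 5}.
Label its elements g_1 = x - 1, g_2 = y² + 4y - 5.

Reduce p = 3xy - 6x - 3y + 6 modulo G:
  leading term xy: subtract (3y)·g_1 from 3xy - 6x - 3y + 6 → -6x + 6
  leading term x: subtract (-6)·g_1 from -6x + 6 → 0
  normal form = 0.
Since the normal form is 0, p ∈ I.

3xy - 6x - 3y + 6 lies in I (it reduces to 0).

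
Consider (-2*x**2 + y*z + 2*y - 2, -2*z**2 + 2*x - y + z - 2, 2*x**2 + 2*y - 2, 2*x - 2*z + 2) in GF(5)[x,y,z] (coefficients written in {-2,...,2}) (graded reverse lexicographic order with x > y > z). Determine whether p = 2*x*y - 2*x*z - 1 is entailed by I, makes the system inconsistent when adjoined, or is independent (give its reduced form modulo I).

2*x*y - 2*x*z - 1 lies in I (it reduces to 0).

First compute the reduced Gröbner basis of I by Buchberger's algorithm.
f_1 = -2*x**2 + y*z + 2*y - 2, LT = x**2.
f_2 = -2*z**2 + 2*x - y + z - 2, LT = z**2.
f_3 = 2*x**2 + 2*y - 2, LT = x**2.
f_4 = 2*x - 2*z + 2, LT = x.

S(f_1,f_2): leading monomials are coprime, so the S-polynomial reduces to 0 (Buchberger's first criterion).
S(f_1,f_3): lcm = x**2. S = 2*y*z - 2*y + 2.
  leading term y*z: no divisor's leading term divides it; move 2*y*z to the remainder.
  leading term y: no divisor's leading term divides it; move -2*y to the remainder.
  leading term 1: no divisor's leading term divides it; move 2 to the remainder.
  remainder 2*y*z - 2*y + 2 ≠ 0; add h_5 = 2*y*z - 2*y + 2 to the basis.

S(f_1,f_4): lcm = x**2. S = x*z + 2*y*z - x - y + 1.
  leading term x*z: subtract (-2*z)·f_4 from x*z + 2*y*z - x - y + 1 → 2*y*z + z**2 - x - y - z + 1
  leading term y*z: subtract (1)·h_5 from 2*y*z + z**2 - x - y - z + 1 → z**2 - x + y - z - 1
  leading term z**2: subtract (2)·f_2 from z**2 - x + y - z - 1 → -2*y + 2*z - 2
  leading term y: no divisor's leading term divides it; move -2*y to the remainder.
  leading term z: no divisor's leading term divides it; move 2*z to the remainder.
  leading term 1: no divisor's leading term divides it; move -2 to the remainder.
  remainder -2*y + 2*z - 2 ≠ 0; add h_6 = -2*y + 2*z - 2 to the basis.

S(f_2,f_3): leading monomials are coprime, so the S-polynomial reduces to 0 (Buchberger's first criterion).
S(f_2,f_4): leading monomials are coprime, so the S-polynomial reduces to 0 (Buchberger's first criterion).
S(f_3,f_4): lcm = x**2. S = x*z - x + y - 1.
  leading term x*z: subtract (-2*z)·f_4 from x*z - x + y - 1 → z**2 - x + y - z - 1
  leading term z**2: subtract (2)·f_2 from z**2 - x + y - z - 1 → -2*y + 2*z - 2
  leading term y: subtract (1)·h_6 from -2*y + 2*z - 2 → 0
  remainder 0.

S(f_1,h_5): leading monomials are coprime, so the S-polynomial reduces to 0 (Buchberger's first criterion).
S(f_2,h_5): lcm = y*z**2. S = -x*y - 2*y**2 - 2*y*z + y - z.
  leading term x*y: subtract (2*y)·f_4 from -x*y - 2*y**2 - 2*y*z + y - z → -2*y**2 + 2*y*z + 2*y - z
  leading term y**2: subtract (y)·h_6 from -2*y**2 + 2*y*z + 2*y - z → -y - z
  leading term y: subtract (-2)·h_6 from -y - z → -2*z + 1
  leading term z: no divisor's leading term divides it; move -2*z to the remainder.
  leading term 1: no divisor's leading term divides it; move 1 to the remainder.
  remainder -2*z + 1 ≠ 0; add h_7 = -2*z + 1 to the basis.

S(f_3,h_5): leading monomials are coprime, so the S-polynomial reduces to 0 (Buchberger's first criterion).
S(f_4,h_5): leading monomials are coprime, so the S-polynomial reduces to 0 (Buchberger's first criterion).
S(f_1,h_6): leading monomials are coprime, so the S-polynomial reduces to 0 (Buchberger's first criterion).
S(f_2,h_6): leading monomials are coprime, so the S-polynomial reduces to 0 (Buchberger's first criterion).
S(f_3,h_6): leading monomials are coprime, so the S-polynomial reduces to 0 (Buchberger's first criterion).
S(f_4,h_6): leading monomials are coprime, so the S-polynomial reduces to 0 (Buchberger's first criterion).
S(h_5,h_6): lcm = y*z. S = z**2 - y - z + 1.
  leading term z**2: subtract (2)·f_2 from z**2 - y - z + 1 → x + y + 2*z
  leading term x: subtract (-2)·f_4 from x + y + 2*z → y - 2*z - 1
  leading term y: subtract (2)·h_6 from y - 2*z - 1 → -z - 2
  leading term z: subtract (-2)·h_7 from -z - 2 → 0
  remainder 0.

S(f_1,h_7): leading monomials are coprime, so the S-polynomial reduces to 0 (Buchberger's first criterion).
S(f_2,h_7): lcm = z**2. S = -x - 2*y + 1.
  leading term x: subtract (2)·f_4 from -x - 2*y + 1 → -2*y - z + 2
  leading term y: subtract (1)·h_6 from -2*y - z + 2 → 2*z - 1
  leading term z: subtract (-1)·h_7 from 2*z - 1 → 0
  remainder 0.

S(f_3,h_7): leading monomials are coprime, so the S-polynomial reduces to 0 (Buchberger's first criterion).
S(f_4,h_7): leading monomials are coprime, so the S-polynomial reduces to 0 (Buchberger's first criterion).
S(h_5,h_7): lcm = y*z. S = 2*y + 1.
  leading term y: subtract (-1)·h_6 from 2*y + 1 → 2*z - 1
  leading term z: subtract (-1)·h_7 from 2*z - 1 → 0
  remainder 0.

S(h_6,h_7): leading monomials are coprime, so the S-polynomial reduces to 0 (Buchberger's first criterion).
Every S-polynomial of the final basis reduces to 0, so we have a Gröbner basis.
Inter-reduce: drop elements whose leading term is divisible by another's, tail-reduce, and make monic.
Reduced Gröbner basis: {x - 2, y - 2, z + 2}.
Label its elements g_1 = x - 2, g_2 = y - 2, g_3 = z + 2.

Reduce p = 2*x*y - 2*x*z - 1 modulo G:
  leading term x*y: subtract (2*y)·g_1 from 2*x*y - 2*x*z - 1 → -2*x*z - y - 1
  leading term x*z: subtract (-2*z)·g_1 from -2*x*z - y - 1 → -y + z - 1
  leading term y: subtract (-1)·g_2 from -y + z - 1 → z + 2
  leading term z: subtract (1)·g_3 from z + 2 → 0
  normal form = 0.
Since the normal form is 0, p ∈ I.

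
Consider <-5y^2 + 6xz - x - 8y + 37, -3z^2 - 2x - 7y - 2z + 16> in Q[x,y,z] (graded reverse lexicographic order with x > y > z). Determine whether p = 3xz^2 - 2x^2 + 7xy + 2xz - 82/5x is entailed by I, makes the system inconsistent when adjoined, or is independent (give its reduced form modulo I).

First compute the reduced Gröbner basis of I by Buchberger's algorithm.
f_1 = -5y^2 + 6xz - x - 8y + 37, LT = y^2.
f_2 = -3z^2 - 2x - 7y - 2z + 16, LT = z^2.

The S-polynomials (S(f_1,f_2)) all reduce to 0 modulo the current basis, so we have a Gröbner basis.
Inter-reduce: drop elements whose leading term is divisible by another's, tail-reduce, and make monic.
Reduced Gröbner basis: {y^2 - 6/5xz + 1/5x + 8/5y - 37/5, z^2 + 2/3x + 7/3y + 2/3z - 16/3}.
Label its elements g_1 = y^2 - 6/5xz + 1/5x + 8/5y - 37/5, g_2 = z^2 + 2/3x + 7/3y + 2/3z - 16/3.

Reduce p = 3xz^2 - 2x^2 + 7xy + 2xz - 82/5x modulo G:
  leading term xz^2: subtract (3x)·g_2 from 3xz^2 - 2x^2 + 7xy + 2xz - 82/5x → -4x^2 - 2/5x
  leading term x^2: no divisor's leading term divides it; move -4x^2 to the remainder.
  leading term x: no divisor's leading term divides it; move -2/5x to the remainder.
  normal form = -4x^2 - 2/5x.
The normal form is nonzero, so p ∉ I. Since p minus its normal form lies in I, I + (p) = I + (r) where r = -4x^2 - 2/5x; decide whether this ideal is the whole ring.
Run Buchberger on G together with r (pairs among the g_i already reduce to 0 since G is a Gröbner basis):
g_1 = y^2 - 6/5xz + 1/5x + 8/5y - 37/5, LT = y^2.
g_2 = z^2 + 2/3x + 7/3y + 2/3z - 16/3, LT = z^2.
r = -4x^2 - 2/5x, LT = x^2.

The S-polynomials (S(g_1,g_2), S(g_1,r), S(g_2,r)) all reduce to 0 modulo the current basis, so we have a Gröbner basis.
Inter-reduce: drop elements whose leading term is divisible by another's, tail-reduce, and make monic.
Reduced Gröbner basis: {x^2 + 1/10x, y^2 - 6/5xz + 1/5x + 8/5y - 37/5, z^2 + 2/3x + 7/3y + 2/3z - 16/3}.
The reduced Gröbner basis of I + (p) is {x^2 + 1/10x, y^2 - 6/5xz + 1/5x + 8/5y - 37/5, z^2 + 2/3x + 7/3y + 2/3z - 16/3} ≠ {1}, a proper ideal, so the enlarged system stays consistent: p is independent of I, with normal form -4x^2 - 2/5x.

Ideal membership is decidable via reduction modulo a Gröbner basis.

3xz^2 - 2x^2 + 7xy + 2xz - 82/5x is independent of I; its normal form modulo I is -4x^2 - 2/5x.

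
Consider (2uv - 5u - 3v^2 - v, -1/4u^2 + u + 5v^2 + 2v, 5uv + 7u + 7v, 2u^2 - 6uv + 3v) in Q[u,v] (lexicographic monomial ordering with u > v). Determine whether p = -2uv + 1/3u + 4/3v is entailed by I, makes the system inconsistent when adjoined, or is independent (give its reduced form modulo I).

-2uv + 1/3u + 4/3v lies in I (it reduces to 0).

First compute the reduced Gröbner basis of I by Buchberger's algorithm.
f_1 = 2uv - 5u - 3v^2 - v, LT = uv.
f_2 = -1/4u^2 + u + 5v^2 + 2v, LT = u^2.
f_3 = 5uv + 7u + 7v, LT = uv.
f_4 = 2u^2 - 6uv + 3v, LT = u^2.

S(f_1,f_2): lcm = u^2v. S = -5/2u^2 - 3/2uv^2 + 7/2uv + 20v^3 + 8v^2.
  leading term u^2: subtract (10)·f_2 from -5/2u^2 - 3/2uv^2 + 7/2uv + 20v^3 + 8v^2 → -3/2uv^2 + 7/2uv - 10u + 20v^3 - 42v^2 - 20v
  leading term uv^2: subtract (-3/4v)·f_1 from -3/2uv^2 + 7/2uv - 10u + 20v^3 - 42v^2 - 20v → -1/4uv - 10u + 71/4v^3 - 171/4v^2 - 20v
  leading term uv: subtract (-1/8)·f_1 from -1/4uv - 10u + 71/4v^3 - 171/4v^2 - 20v → -85/8u + 71/4v^3 - 345/8v^2 - 161/8v
  leading term u: no divisor's leading term divides it; move -85/8u to the remainder.
  leading term v^3: no divisor's leading term divides it; move 71/4v^3 to the remainder.
  leading term v^2: no divisor's leading term divides it; move -345/8v^2 to the remainder.
  leading term v: no divisor's leading term divides it; move -161/8v to the remainder.
  remainder -85/8u + 71/4v^3 - 345/8v^2 - 161/8v ≠ 0; add h_5 = -85/8u + 71/4v^3 - 345/8v^2 - 161/8v to the basis.

S(f_1,f_3): lcm = uv. S = -39/10u - 3/2v^2 - 19/10v.
  leading term u: subtract (156/425)·h_5 from -39/10u - 3/2v^2 - 19/10v → -2769/425v^3 + 1218/85v^2 + 2332/425v
  leading term v^3: no divisor's leading term divides it; move -2769/425v^3 to the remainder.
  leading term v^2: no divisor's leading term divides it; move 1218/85v^2 to the remainder.
  leading term v: no divisor's leading term divides it; move 2332/425v to the remainder.
  remainder -2769/425v^3 + 1218/85v^2 + 2332/425v ≠ 0; add h_6 = -2769/425v^3 + 1218/85v^2 + 2332/425v to the basis.

S(f_1,f_4): lcm = u^2v. S = -5/2u^2 + 3/2uv^2 - 1/2uv - 3/2v^2.
  leading term u^2: subtract (10)·f_2 from -5/2u^2 + 3/2uv^2 - 1/2uv - 3/2v^2 → 3/2uv^2 - 1/2uv - 10u - 103/2v^2 - 20v
  leading term uv^2: subtract (3/4v)·f_1 from 3/2uv^2 - 1/2uv - 10u - 103/2v^2 - 20v → 13/4uv - 10u + 9/4v^3 - 203/4v^2 - 20v
  leading term uv: subtract (13/8)·f_1 from 13/4uv - 10u + 9/4v^3 - 203/4v^2 - 20v → -15/8u + 9/4v^3 - 367/8v^2 - 147/8v
  leading term u: subtract (3/17)·h_5 from -15/8u + 9/4v^3 - 367/8v^2 - 147/8v → -15/17v^3 - 1301/34v^2 - 252/17v
  leading term v^3: subtract (125/923)·h_6 from -15/17v^3 - 1301/34v^2 - 252/17v → -74219/1846v^2 - 14368/923v
  leading term v^2: no divisor's leading term divides it; move -74219/1846v^2 to the remainder.
  leading term v: no divisor's leading term divides it; move -14368/923v to the remainder.
  remainder -74219/1846v^2 - 14368/923v ≠ 0; add h_7 = -74219/1846v^2 - 14368/923v to the basis.

S(f_2,f_3): lcm = u^2v. S = -7/5u^2 - 27/5uv - 20v^3 - 8v^2.
  leading term u^2: subtract (28/5)·f_2 from -7/5u^2 - 27/5uv - 20v^3 - 8v^2 → -27/5uv - 28/5u - 20v^3 - 36v^2 - 56/5v
  leading term uv: subtract (-27/10)·f_1 from -27/5uv - 28/5u - 20v^3 - 36v^2 - 56/5v → -191/10u - 20v^3 - 441/10v^2 - 139/10v
  leading term u: subtract (764/425)·h_5 from -191/10u - 20v^3 - 441/10v^2 - 139/10v → -22061/425v^3 + 2841/85v^2 + 9468/425v
  leading term v^3: subtract (1697/213)·h_6 from -22061/425v^3 + 2841/85v^2 + 9468/425v → -28663/355v^2 - 22832/1065v
  leading term v^2: subtract (745238/371095)·h_7 from -28663/355v^2 - 22832/1065v → 10935376/1113285v
  leading term v: no divisor's leading term divides it; move 10935376/1113285v to the remainder.
  remainder 10935376/1113285v ≠ 0; add h_8 = 10935376/1113285v to the basis.

The other S-polynomials (S(f_2,f_4), S(f_3,f_4), S(f_1,h_5), S(f_2,h_5), S(f_3,h_5), S(f_4,h_5), S(f_1,h_6), S(f_2,h_6), S(f_3,h_6), S(f_4,h_6), S(h_5,h_6), S(f_1,h_7), S(f_2,h_7), S(f_3,h_7), S(f_4,h_7), S(h_5,h_7), S(h_6,h_7), S(f_1,h_8), S(f_2,h_8), S(f_3,h_8), S(f_4,h_8), S(h_5,h_8), S(h_6,h_8), S(h_7,h_8)) all reduce to 0 modulo the current basis, so we have a Gröbner basis.
Inter-reduce: drop elements whose leading term is divisible by another's, tail-reduce, and make monic.
Reduced Gröbner basis: {u, v}.
Label its elements g_1 = u, g_2 = v.

Reduce p = -2uv + 1/3u + 4/3v modulo G:
  leading term uv: subtract (-2v)·g_1 from -2uv + 1/3u + 4/3v → 1/3u + 4/3v
  leading term u: subtract (1/3)·g_1 from 1/3u + 4/3v → 4/3v
  leading term v: subtract (4/3)·g_2 from 4/3v → 0
  normal form = 0.
Since the normal form is 0, p ∈ I.

Ideal membership is decidable via reduction modulo a Gröbner basis.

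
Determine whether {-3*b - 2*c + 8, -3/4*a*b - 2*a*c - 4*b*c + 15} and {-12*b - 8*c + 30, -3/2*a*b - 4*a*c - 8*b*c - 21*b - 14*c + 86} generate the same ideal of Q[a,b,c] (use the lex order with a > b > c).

No, the ideals differ.

For a fixed monomial order, each ideal has a unique reduced Gröbner basis; comparing bases decides equality.
Buchberger on the first generating set:
f_1 = -3*b - 2*c + 8, LT = b.
f_2 = -3/4*a*b - 2*a*c - 4*b*c + 15, LT = a*b.

S(f_1,f_2): lcm = a*b. S = -2*a*c - 8/3*a - 16/3*b*c + 20.
  leading term a*c: no divisor's leading term divides it; move -2*a*c to the remainder.
  leading term a: no divisor's leading term divides it; move -8/3*a to the remainder.
  leading term b*c: subtract (16/9*c)·f_1 from -16/3*b*c + 20 → 32/9*c**2 - 128/9*c + 20
  leading term c**2: no divisor's leading term divides it; move 32/9*c**2 to the remainder.
  leading term c: no divisor's leading term divides it; move -128/9*c to the remainder.
  leading term 1: no divisor's leading term divides it; move 20 to the remainder.
  remainder -2*a*c - 8/3*a + 32/9*c**2 - 128/9*c + 20 ≠ 0; add g_3 = -2*a*c - 8/3*a + 32/9*c**2 - 128/9*c + 20 to the basis.

The other S-polynomials (S(f_1,g_3), S(f_2,g_3)) all reduce to 0 modulo the current basis, so we have a Gröbner basis.
Inter-reduce: drop elements whose leading term is divisible by another's, tail-reduce, and make monic.
Reduced Gröbner basis: {a*c + 4/3*a - 16/9*c**2 + 64/9*c - 10, b + 2/3*c - 8/3}.

Buchberger on the second generating set:
h_1 = -12*b - 8*c + 30, LT = b.
h_2 = -3/2*a*b - 4*a*c - 8*b*c - 21*b - 14*c + 86, LT = a*b.

S(h_1,h_2): lcm = a*b. S = -2*a*c - 5/2*a - 16/3*b*c - 14*b - 28/3*c + 172/3.
  leading term a*c: no divisor's leading term divides it; move -2*a*c to the remainder.
  leading term a: no divisor's leading term divides it; move -5/2*a to the remainder.
  leading term b*c: subtract (4/9*c)·h_1 from -16/3*b*c - 14*b - 28/3*c + 172/3 → -14*b + 32/9*c**2 - 68/3*c + 172/3
  leading term b: subtract (7/6)·h_1 from -14*b + 32/9*c**2 - 68/3*c + 172/3 → 32/9*c**2 - 40/3*c + 67/3
  leading term c**2: no divisor's leading term divides it; move 32/9*c**2 to the remainder.
  leading term c: no divisor's leading term divides it; move -40/3*c to the remainder.
  leading term 1: no divisor's leading term divides it; move 67/3 to the remainder.
  remainder -2*a*c - 5/2*a + 32/9*c**2 - 40/3*c + 67/3 ≠ 0; add k_3 = -2*a*c - 5/2*a + 32/9*c**2 - 40/3*c + 67/3 to the basis.

The other S-polynomials (S(h_1,k_3), S(h_2,k_3)) all reduce to 0 modulo the current basis, so we have a Gröbner basis.
Inter-reduce: drop elements whose leading term is divisible by another's, tail-reduce, and make monic.
Reduced Gröbner basis: {a*c + 5/4*a - 16/9*c**2 + 20/3*c - 67/6, b + 2/3*c - 5/2}.

These differ, so the ideals are not equal.
The same test decides containment: I ⊆ J iff every generator of I reduces to 0 modulo a Gröbner basis of J.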